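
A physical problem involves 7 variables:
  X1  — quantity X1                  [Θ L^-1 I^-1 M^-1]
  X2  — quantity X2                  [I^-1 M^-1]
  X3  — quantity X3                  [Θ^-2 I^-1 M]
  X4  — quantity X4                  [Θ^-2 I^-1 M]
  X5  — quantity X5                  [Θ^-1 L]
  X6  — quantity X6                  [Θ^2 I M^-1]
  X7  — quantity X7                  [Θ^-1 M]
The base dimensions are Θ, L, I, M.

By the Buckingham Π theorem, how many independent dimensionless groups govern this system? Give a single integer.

Exponent matrix [Θ,L,I,M] × [X1,X2,X3,X4,X5,X6,X7]:
  Θ: [ 1  0 -2 -2 -1  2 -1]
  L: [-1  0  0  0  1  0  0]
  I: [-1 -1 -1 -1  0  1  0]
  M: [-1 -1  1  1  0 -1  1]
Row reduction gives pivot columns X1,X2,X3; rank = 3
Π count = n − r = 7 − 3 = 4

4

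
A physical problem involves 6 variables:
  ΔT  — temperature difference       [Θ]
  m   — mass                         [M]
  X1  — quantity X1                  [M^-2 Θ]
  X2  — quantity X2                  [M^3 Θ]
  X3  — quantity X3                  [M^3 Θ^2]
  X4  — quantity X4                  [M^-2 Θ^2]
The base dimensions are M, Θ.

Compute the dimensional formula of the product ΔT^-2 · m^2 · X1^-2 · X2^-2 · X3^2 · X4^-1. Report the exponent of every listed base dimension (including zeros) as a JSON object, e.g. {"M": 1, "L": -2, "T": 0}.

Exponent matrix [M,Θ] × [ΔT,m,X1,X2,X3,X4]:
  M: [ 0  1 -2  3  3 -2]
  Θ: [ 1  0  1  1  2  2]
  [M]: (-2)·0+(2)·1+(-2)·-2+(-2)·3+(2)·3+(-1)·-2 = 8
  [Θ]: (-2)·1+(2)·0+(-2)·1+(-2)·1+(2)·2+(-1)·2 = -4
⇒ M^8 Θ^-4

{"M": 8, "Θ": -4}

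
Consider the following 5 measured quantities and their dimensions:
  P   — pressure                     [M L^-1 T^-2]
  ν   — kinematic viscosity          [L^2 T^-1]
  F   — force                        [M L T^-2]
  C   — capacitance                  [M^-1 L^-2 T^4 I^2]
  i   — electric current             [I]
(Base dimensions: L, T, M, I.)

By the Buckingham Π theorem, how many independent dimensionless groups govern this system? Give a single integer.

1

Exponent matrix [L,T,M,I] × [P,ν,F,C,i]:
  L: [-1  2  1 -2  0]
  T: [-2 -1 -2  4  0]
  M: [ 1  0  1 -1  0]
  I: [ 0  0  0  2  1]
Echelon form has 4 nonzero rows (pivots: P,ν,F,C)
n=5, r=4 ⇒ 1 dimensionless group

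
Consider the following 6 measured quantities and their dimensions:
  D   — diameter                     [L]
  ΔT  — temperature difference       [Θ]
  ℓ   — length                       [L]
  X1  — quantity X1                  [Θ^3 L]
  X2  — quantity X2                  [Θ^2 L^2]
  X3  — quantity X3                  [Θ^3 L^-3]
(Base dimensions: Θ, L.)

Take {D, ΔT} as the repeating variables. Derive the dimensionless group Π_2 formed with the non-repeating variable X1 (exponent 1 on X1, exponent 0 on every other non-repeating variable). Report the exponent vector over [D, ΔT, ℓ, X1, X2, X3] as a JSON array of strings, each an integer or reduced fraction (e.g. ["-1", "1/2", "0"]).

["-1", "-3", "0", "1", "0", "0"]

Write exponents as rows Θ,L / cols D,ΔT,ℓ,X1,X2,X3:
  Θ: [ 0  1  0  3  2  3]
  L: [ 1  0  1  1  2 -3]
RREF → pivots at {D,ΔT} ⇒ r = 2
Pivot set = {D,ΔT}, free = {ℓ,X1,X2,X3}
RREF:
  r0: [   1    0    1    1    2   -3]
  r1: [   0    1    0    3    2    3]
Fix exponent of X1 at 1, ℓ at 0, X2 at 0, X3 at 0; solve each RREF row for its pivot's exponent:
  r0: exp(D) + (1)·1 = 0 ⇒ exp(D) = -1
  r1: exp(ΔT) + (3)·1 = 0 ⇒ exp(ΔT) = -3
Π_2 = D^-1 · ΔT^-3 · X1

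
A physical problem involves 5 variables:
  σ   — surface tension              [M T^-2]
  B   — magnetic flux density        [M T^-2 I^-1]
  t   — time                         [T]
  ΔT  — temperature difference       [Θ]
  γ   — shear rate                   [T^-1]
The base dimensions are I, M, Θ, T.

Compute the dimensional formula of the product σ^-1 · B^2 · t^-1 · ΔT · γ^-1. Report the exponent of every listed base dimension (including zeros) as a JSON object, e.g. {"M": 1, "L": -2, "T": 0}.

Dimensional matrix (I×M×Θ×T by σ×B×t×ΔT×γ):
  I: [ 0 -1  0  0  0]
  M: [ 1  1  0  0  0]
  Θ: [ 0  0  0  1  0]
  T: [-2 -2  1  0 -1]
  [I]: (-1)·0+(2)·-1+(-1)·0+(1)·0+(-1)·0 = -2
  [M]: (-1)·1+(2)·1+(-1)·0+(1)·0+(-1)·0 = 1
  [Θ]: (-1)·0+(2)·0+(-1)·0+(1)·1+(-1)·0 = 1
  [T]: (-1)·-2+(2)·-2+(-1)·1+(1)·0+(-1)·-1 = -2
⇒ I^-2 M Θ T^-2

{"I": -2, "M": 1, "Θ": 1, "T": -2}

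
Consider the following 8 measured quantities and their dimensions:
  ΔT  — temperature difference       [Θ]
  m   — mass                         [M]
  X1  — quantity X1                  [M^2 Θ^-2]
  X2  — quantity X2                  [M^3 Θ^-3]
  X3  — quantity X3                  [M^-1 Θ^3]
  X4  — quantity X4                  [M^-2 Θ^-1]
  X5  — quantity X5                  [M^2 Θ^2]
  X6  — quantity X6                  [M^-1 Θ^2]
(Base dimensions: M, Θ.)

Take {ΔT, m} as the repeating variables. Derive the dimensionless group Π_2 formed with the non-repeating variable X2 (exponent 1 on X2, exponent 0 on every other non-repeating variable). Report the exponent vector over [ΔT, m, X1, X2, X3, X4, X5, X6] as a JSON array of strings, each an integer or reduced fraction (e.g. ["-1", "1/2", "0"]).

Write exponents as rows M,Θ / cols ΔT,m,X1,X2,X3,X4,X5,X6:
  M: [ 0  1  2  3 -1 -2  2 -1]
  Θ: [ 1  0 -2 -3  3 -1  2  2]
RREF → pivots at {ΔT,m} ⇒ r = 2
Repeat: ΔT,m; free: X1,X2,X3,X4,X5,X6
RREF:
  r0: [   1    0   -2   -3    3   -1    2    2]
  r1: [   0    1    2    3   -1   -2    2   -1]
Fix exponent of X2 at 1, X1 at 0, X3 at 0, X4 at 0, X5 at 0, X6 at 0; solve each RREF row for its pivot's exponent:
  r0: exp(ΔT) + (-3)·1 = 0 ⇒ exp(ΔT) = 3
  r1: exp(m) + (3)·1 = 0 ⇒ exp(m) = -3
Π_2 = ΔT^3 · m^-3 · X2

["3", "-3", "0", "1", "0", "0", "0", "0"]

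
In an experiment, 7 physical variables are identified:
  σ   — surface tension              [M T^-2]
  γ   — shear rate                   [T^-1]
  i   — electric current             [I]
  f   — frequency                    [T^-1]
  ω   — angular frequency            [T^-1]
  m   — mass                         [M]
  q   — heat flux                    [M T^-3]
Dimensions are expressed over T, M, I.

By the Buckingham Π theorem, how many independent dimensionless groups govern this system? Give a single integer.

Exponent matrix [T,M,I] × [σ,γ,i,f,ω,m,q]:
  T: [-2 -1  0 -1 -1  0 -3]
  M: [ 1  0  0  0  0  1  1]
  I: [ 0  0  1  0  0  0  0]
RREF → pivots at {σ,γ,i} ⇒ r = 3
n=7, r=3 ⇒ 4 dimensionless groups

4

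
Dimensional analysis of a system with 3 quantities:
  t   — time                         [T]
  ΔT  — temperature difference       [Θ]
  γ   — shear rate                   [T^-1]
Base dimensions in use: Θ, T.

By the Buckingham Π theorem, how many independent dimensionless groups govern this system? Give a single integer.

1

Write exponents as rows Θ,T / cols t,ΔT,γ:
  Θ: [ 0  1  0]
  T: [ 1  0 -1]
RREF → pivots at {t,ΔT} ⇒ r = 2
3 vars − rank 2 = 1 Π group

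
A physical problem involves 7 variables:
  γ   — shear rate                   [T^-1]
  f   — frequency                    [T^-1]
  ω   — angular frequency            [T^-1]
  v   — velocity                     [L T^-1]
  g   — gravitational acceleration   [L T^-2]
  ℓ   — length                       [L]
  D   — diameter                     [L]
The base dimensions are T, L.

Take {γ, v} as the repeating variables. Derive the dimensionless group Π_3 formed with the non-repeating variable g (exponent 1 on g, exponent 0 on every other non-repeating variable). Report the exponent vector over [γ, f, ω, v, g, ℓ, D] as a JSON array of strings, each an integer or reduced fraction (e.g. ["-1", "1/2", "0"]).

Exponent matrix [T,L] × [γ,f,ω,v,g,ℓ,D]:
  T: [-1 -1 -1 -1 -2  0  0]
  L: [ 0  0  0  1  1  1  1]
RREF → pivots at {γ,v} ⇒ r = 2
Pivot set = {γ,v}, free = {f,ω,g,ℓ,D}
RREF:
  r0: [   1    1    1    0    1   -1   -1]
  r1: [   0    0    0    1    1    1    1]
Fix exponent of g at 1, f at 0, ω at 0, ℓ at 0, D at 0; solve each RREF row for its pivot's exponent:
  r0: exp(γ) + (1)·1 = 0 ⇒ exp(γ) = -1
  r1: exp(v) + (1)·1 = 0 ⇒ exp(v) = -1
Π_3 = γ^-1 · v^-1 · g

["-1", "0", "0", "-1", "1", "0", "0"]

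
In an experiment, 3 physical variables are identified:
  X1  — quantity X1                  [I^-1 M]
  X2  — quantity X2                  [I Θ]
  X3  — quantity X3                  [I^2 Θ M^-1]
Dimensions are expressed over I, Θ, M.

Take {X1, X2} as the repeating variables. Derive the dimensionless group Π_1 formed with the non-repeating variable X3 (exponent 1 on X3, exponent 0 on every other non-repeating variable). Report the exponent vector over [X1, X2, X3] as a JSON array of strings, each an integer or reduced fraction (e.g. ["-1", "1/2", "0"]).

Write exponents as rows I,Θ,M / cols X1,X2,X3:
  I: [-1  1  2]
  Θ: [ 0  1  1]
  M: [ 1  0 -1]
Echelon form has 2 nonzero rows (pivots: X1,X2)
Pivot set = {X1,X2}, free = {X3}
RREF:
  r0: [   1    0   -1]
  r1: [   0    1    1]
  r2: [   0    0    0]
Fix exponent of X3 at 1; solve each RREF row for its pivot's exponent:
  r0: exp(X1) + (-1)·1 = 0 ⇒ exp(X1) = 1
  r1: exp(X2) + (1)·1 = 0 ⇒ exp(X2) = -1
Π_1 = X1 · X2^-1 · X3

["1", "-1", "1"]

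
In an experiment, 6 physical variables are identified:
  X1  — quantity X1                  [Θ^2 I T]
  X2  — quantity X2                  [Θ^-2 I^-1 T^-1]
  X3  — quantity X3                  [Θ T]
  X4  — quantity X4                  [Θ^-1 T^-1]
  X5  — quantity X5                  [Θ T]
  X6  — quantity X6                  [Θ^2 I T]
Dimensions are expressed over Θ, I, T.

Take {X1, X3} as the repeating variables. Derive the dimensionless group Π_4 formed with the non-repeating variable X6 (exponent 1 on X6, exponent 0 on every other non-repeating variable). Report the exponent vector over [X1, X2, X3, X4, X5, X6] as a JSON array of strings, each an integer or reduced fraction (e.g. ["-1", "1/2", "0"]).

["-1", "0", "0", "0", "0", "1"]

Dimensional matrix (Θ×I×T by X1×X2×X3×X4×X5×X6):
  Θ: [ 2 -2  1 -1  1  2]
  I: [ 1 -1  0  0  0  1]
  T: [ 1 -1  1 -1  1  1]
Echelon form has 2 nonzero rows (pivots: X1,X3)
Repeat: X1,X3; free: X2,X4,X5,X6
RREF:
  r0: [   1   -1    0    0    0    1]
  r1: [   0    0    1   -1    1    0]
  r2: [   0    0    0    0    0    0]
Fix exponent of X6 at 1, X2 at 0, X4 at 0, X5 at 0; solve each RREF row for its pivot's exponent:
  r0: exp(X1) + (1)·1 = 0 ⇒ exp(X1) = -1
  r1: exp(X3) + (0)·1 = 0 ⇒ exp(X3) = 0
Π_4 = X1^-1 · X6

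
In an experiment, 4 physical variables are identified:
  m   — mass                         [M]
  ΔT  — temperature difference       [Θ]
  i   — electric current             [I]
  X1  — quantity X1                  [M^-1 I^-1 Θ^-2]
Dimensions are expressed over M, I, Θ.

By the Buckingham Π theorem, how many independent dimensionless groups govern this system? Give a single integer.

Dimensional matrix (M×I×Θ by m×ΔT×i×X1):
  M: [ 1  0  0 -1]
  I: [ 0  0  1 -1]
  Θ: [ 0  1  0 -2]
RREF → pivots at {m,ΔT,i} ⇒ r = 3
4 vars − rank 3 = 1 Π group

1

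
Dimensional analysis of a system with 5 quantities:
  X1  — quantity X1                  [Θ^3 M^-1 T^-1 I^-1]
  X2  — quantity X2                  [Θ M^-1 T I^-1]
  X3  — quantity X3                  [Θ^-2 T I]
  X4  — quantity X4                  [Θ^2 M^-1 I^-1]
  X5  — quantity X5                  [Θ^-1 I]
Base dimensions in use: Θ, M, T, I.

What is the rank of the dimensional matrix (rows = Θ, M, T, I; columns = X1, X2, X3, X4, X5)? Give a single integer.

3

Write exponents as rows Θ,M,T,I / cols X1,X2,X3,X4,X5:
  Θ: [ 3  1 -2  2 -1]
  M: [-1 -1  0 -1  0]
  T: [-1  1  1  0  0]
  I: [-1 -1  1 -1  1]
Row reduction gives pivot columns X1,X2,X3; rank = 3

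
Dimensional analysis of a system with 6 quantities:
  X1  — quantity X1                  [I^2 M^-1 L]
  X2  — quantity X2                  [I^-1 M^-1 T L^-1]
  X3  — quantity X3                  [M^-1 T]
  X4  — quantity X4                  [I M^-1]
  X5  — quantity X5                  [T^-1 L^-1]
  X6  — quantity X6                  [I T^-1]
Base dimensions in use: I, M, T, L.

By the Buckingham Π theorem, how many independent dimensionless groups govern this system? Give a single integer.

3

Exponent matrix [I,M,T,L] × [X1,X2,X3,X4,X5,X6]:
  I: [ 2 -1  0  1  0  1]
  M: [-1 -1 -1 -1  0  0]
  T: [ 0  1  1  0 -1 -1]
  L: [ 1 -1  0  0 -1  0]
Row reduction gives pivot columns X1,X2,X3; rank = 3
Π count = n − r = 6 − 3 = 3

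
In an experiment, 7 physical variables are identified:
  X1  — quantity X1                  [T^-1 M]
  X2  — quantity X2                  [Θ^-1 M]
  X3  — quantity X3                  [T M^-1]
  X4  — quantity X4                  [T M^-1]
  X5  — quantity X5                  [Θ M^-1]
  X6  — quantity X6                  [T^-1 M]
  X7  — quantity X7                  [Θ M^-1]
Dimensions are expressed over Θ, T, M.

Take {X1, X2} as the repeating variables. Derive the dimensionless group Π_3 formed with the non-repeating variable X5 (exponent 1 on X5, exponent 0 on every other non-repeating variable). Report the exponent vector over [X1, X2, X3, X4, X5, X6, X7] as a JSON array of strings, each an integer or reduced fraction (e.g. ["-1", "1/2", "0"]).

["0", "1", "0", "0", "1", "0", "0"]

Exponent matrix [Θ,T,M] × [X1,X2,X3,X4,X5,X6,X7]:
  Θ: [ 0 -1  0  0  1  0  1]
  T: [-1  0  1  1  0 -1  0]
  M: [ 1  1 -1 -1 -1  1 -1]
Echelon form has 2 nonzero rows (pivots: X1,X2)
Repeat: X1,X2; free: X3,X4,X5,X6,X7
RREF:
  r0: [   1    0   -1   -1    0    1    0]
  r1: [   0    1    0    0   -1    0   -1]
  r2: [   0    0    0    0    0    0    0]
Fix exponent of X5 at 1, X3 at 0, X4 at 0, X6 at 0, X7 at 0; solve each RREF row for its pivot's exponent:
  r0: exp(X1) + (0)·1 = 0 ⇒ exp(X1) = 0
  r1: exp(X2) + (-1)·1 = 0 ⇒ exp(X2) = 1
Π_3 = X2 · X5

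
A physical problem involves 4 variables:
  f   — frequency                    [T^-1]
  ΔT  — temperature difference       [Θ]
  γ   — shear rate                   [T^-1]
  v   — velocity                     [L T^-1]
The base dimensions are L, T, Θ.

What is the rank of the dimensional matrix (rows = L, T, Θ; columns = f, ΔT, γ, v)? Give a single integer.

3

Exponent matrix [L,T,Θ] × [f,ΔT,γ,v]:
  L: [ 0  0  0  1]
  T: [-1  0 -1 -1]
  Θ: [ 0  1  0  0]
Row reduction gives pivot columns f,ΔT,v; rank = 3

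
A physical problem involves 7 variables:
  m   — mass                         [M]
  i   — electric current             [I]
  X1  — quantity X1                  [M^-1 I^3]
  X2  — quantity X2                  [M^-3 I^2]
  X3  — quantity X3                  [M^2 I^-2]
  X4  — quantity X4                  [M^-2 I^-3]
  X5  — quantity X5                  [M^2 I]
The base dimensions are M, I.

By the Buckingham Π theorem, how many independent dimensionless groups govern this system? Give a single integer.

Exponent matrix [M,I] × [m,i,X1,X2,X3,X4,X5]:
  M: [ 1  0 -1 -3  2 -2  2]
  I: [ 0  1  3  2 -2 -3  1]
RREF → pivots at {m,i} ⇒ r = 2
Π count = n − r = 7 − 2 = 5

5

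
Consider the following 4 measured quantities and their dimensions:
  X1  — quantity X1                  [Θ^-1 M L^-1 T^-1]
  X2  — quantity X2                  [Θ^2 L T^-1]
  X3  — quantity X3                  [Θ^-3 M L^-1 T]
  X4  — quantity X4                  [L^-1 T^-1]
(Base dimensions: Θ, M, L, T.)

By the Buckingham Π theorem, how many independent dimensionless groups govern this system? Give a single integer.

Dimensional matrix (Θ×M×L×T by X1×X2×X3×X4):
  Θ: [-1  2 -3  0]
  M: [ 1  0  1  0]
  L: [-1  1 -1 -1]
  T: [-1 -1  1 -1]
Row reduction gives pivot columns X1,X2,X3; rank = 3
n=4, r=3 ⇒ 1 dimensionless group

1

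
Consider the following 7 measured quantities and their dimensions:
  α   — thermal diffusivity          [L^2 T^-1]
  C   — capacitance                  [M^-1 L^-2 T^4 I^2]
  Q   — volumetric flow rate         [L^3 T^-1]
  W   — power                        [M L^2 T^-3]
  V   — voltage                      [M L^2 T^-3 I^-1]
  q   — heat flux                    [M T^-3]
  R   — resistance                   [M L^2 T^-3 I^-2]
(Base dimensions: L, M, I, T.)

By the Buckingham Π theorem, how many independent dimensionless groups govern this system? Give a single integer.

Dimensional matrix (L×M×I×T by α×C×Q×W×V×q×R):
  L: [ 2 -2  3  2  2  0  2]
  M: [ 0 -1  0  1  1  1  1]
  I: [ 0  2  0  0 -1  0 -2]
  T: [-1  4 -1 -3 -3 -3 -3]
Echelon form has 4 nonzero rows (pivots: α,C,Q,W)
n=7, r=4 ⇒ 3 dimensionless groups

3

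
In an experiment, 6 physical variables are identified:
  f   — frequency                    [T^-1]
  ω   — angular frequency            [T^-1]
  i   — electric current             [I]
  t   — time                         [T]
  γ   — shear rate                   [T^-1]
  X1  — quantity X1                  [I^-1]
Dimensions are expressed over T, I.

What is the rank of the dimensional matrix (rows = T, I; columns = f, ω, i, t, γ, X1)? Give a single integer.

2

Exponent matrix [T,I] × [f,ω,i,t,γ,X1]:
  T: [-1 -1  0  1 -1  0]
  I: [ 0  0  1  0  0 -1]
RREF → pivots at {f,i} ⇒ r = 2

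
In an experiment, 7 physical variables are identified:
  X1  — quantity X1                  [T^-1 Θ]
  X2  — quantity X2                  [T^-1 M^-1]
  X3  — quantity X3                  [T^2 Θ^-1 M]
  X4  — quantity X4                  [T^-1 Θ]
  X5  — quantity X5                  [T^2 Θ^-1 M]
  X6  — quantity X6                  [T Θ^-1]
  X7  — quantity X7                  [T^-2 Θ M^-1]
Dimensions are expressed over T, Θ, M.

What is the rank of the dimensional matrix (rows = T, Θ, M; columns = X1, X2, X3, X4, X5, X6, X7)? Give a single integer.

2

Write exponents as rows T,Θ,M / cols X1,X2,X3,X4,X5,X6,X7:
  T: [-1 -1  2 -1  2  1 -2]
  Θ: [ 1  0 -1  1 -1 -1  1]
  M: [ 0 -1  1  0  1  0 -1]
Echelon form has 2 nonzero rows (pivots: X1,X2)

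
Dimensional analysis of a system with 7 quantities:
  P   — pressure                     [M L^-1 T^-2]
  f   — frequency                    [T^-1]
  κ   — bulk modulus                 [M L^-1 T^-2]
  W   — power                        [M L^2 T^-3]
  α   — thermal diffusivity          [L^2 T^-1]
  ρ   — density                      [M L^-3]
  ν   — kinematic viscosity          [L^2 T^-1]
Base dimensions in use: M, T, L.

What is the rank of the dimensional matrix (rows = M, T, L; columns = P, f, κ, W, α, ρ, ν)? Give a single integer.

3

Write exponents as rows M,T,L / cols P,f,κ,W,α,ρ,ν:
  M: [ 1  0  1  1  0  1  0]
  T: [-2 -1 -2 -3 -1  0 -1]
  L: [-1  0 -1  2  2 -3  2]
Echelon form has 3 nonzero rows (pivots: P,f,W)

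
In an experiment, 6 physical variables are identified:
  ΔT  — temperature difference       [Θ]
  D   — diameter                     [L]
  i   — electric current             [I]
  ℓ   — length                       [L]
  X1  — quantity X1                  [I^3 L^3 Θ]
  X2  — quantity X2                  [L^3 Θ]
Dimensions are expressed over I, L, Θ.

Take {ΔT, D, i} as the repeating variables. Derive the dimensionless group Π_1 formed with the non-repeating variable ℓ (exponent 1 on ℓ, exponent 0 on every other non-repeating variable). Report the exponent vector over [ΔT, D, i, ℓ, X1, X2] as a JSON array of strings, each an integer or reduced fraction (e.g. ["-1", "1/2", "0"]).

Dimensional matrix (I×L×Θ by ΔT×D×i×ℓ×X1×X2):
  I: [ 0  0  1  0  3  0]
  L: [ 0  1  0  1  3  3]
  Θ: [ 1  0  0  0  1  1]
Echelon form has 3 nonzero rows (pivots: ΔT,D,i)
Repeat: ΔT,D,i; free: ℓ,X1,X2
RREF:
  r0: [   1    0    0    0    1    1]
  r1: [   0    1    0    1    3    3]
  r2: [   0    0    1    0    3    0]
Fix exponent of ℓ at 1, X1 at 0, X2 at 0; solve each RREF row for its pivot's exponent:
  r0: exp(ΔT) + (0)·1 = 0 ⇒ exp(ΔT) = 0
  r1: exp(D) + (1)·1 = 0 ⇒ exp(D) = -1
  r2: exp(i) + (0)·1 = 0 ⇒ exp(i) = 0
Π_1 = D^-1 · ℓ

["0", "-1", "0", "1", "0", "0"]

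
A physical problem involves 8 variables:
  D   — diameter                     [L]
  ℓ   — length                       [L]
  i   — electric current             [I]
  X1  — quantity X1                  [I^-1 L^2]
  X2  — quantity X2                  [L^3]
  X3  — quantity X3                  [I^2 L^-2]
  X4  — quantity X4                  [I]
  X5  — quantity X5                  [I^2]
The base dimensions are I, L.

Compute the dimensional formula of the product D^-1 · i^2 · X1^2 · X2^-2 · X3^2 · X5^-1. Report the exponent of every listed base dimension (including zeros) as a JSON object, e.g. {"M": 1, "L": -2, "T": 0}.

Write exponents as rows I,L / cols D,ℓ,i,X1,X2,X3,X4,X5:
  I: [ 0  0  1 -1  0  2  1  2]
  L: [ 1  1  0  2  3 -2  0  0]
  [I]: (-1)·0+(2)·1+(2)·-1+(-2)·0+(2)·2+(-1)·2 = 2
  [L]: (-1)·1+(2)·0+(2)·2+(-2)·3+(2)·-2+(-1)·0 = -7
⇒ I^2 L^-7

{"I": 2, "L": -7}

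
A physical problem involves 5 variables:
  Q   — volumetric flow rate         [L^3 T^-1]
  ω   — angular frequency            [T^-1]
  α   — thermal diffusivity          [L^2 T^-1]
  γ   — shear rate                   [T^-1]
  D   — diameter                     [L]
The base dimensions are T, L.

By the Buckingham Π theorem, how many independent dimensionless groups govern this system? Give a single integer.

3

Dimensional matrix (T×L by Q×ω×α×γ×D):
  T: [-1 -1 -1 -1  0]
  L: [ 3  0  2  0  1]
Echelon form has 2 nonzero rows (pivots: Q,ω)
5 vars − rank 2 = 3 Π groups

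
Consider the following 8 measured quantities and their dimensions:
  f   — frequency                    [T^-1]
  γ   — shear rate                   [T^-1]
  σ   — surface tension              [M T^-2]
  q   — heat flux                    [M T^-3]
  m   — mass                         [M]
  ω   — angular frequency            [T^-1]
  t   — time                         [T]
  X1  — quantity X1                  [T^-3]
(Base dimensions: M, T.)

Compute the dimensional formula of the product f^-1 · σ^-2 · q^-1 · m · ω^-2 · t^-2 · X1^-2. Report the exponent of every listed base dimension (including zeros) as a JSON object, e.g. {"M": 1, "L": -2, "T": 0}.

Write exponents as rows M,T / cols f,γ,σ,q,m,ω,t,X1:
  M: [ 0  0  1  1  1  0  0  0]
  T: [-1 -1 -2 -3  0 -1  1 -3]
  [M]: (-1)·0+(-2)·1+(-1)·1+(1)·1+(-2)·0+(-2)·0+(-2)·0 = -2
  [T]: (-1)·-1+(-2)·-2+(-1)·-3+(1)·0+(-2)·-1+(-2)·1+(-2)·-3 = 14
⇒ M^-2 T^14

{"M": -2, "T": 14}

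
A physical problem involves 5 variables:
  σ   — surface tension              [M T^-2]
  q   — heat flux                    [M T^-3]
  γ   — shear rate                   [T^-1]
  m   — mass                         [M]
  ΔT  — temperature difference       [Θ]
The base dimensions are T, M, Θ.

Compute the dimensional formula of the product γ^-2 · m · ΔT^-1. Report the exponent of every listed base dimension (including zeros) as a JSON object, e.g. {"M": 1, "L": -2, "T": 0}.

Dimensional matrix (T×M×Θ by σ×q×γ×m×ΔT):
  T: [-2 -3 -1  0  0]
  M: [ 1  1  0  1  0]
  Θ: [ 0  0  0  0  1]
  [T]: (-2)·-1+(1)·0+(-1)·0 = 2
  [M]: (-2)·0+(1)·1+(-1)·0 = 1
  [Θ]: (-2)·0+(1)·0+(-1)·1 = -1
⇒ T^2 M Θ^-1

{"T": 2, "M": 1, "Θ": -1}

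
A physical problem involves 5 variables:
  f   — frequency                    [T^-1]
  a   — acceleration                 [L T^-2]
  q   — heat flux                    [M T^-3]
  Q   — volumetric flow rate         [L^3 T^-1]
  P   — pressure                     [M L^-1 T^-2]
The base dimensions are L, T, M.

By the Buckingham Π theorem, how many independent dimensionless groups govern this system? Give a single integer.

2

Exponent matrix [L,T,M] × [f,a,q,Q,P]:
  L: [ 0  1  0  3 -1]
  T: [-1 -2 -3 -1 -2]
  M: [ 0  0  1  0  1]
Echelon form has 3 nonzero rows (pivots: f,a,q)
5 vars − rank 3 = 2 Π groups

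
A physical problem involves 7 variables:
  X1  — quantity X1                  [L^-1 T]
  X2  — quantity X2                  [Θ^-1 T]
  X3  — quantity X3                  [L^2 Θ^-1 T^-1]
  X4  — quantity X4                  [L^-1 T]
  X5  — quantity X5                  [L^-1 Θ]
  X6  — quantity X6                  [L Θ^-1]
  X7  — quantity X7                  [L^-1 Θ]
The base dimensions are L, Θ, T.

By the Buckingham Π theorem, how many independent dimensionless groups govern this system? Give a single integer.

5

Dimensional matrix (L×Θ×T by X1×X2×X3×X4×X5×X6×X7):
  L: [-1  0  2 -1 -1  1 -1]
  Θ: [ 0 -1 -1  0  1 -1  1]
  T: [ 1  1 -1  1  0  0  0]
Echelon form has 2 nonzero rows (pivots: X1,X2)
Π count = n − r = 7 − 2 = 5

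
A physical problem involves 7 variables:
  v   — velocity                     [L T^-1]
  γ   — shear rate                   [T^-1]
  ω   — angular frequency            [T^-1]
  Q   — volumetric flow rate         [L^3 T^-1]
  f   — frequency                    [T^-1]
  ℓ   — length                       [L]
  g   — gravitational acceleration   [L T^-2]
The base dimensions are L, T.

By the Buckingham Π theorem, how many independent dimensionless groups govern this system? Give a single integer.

Exponent matrix [L,T] × [v,γ,ω,Q,f,ℓ,g]:
  L: [ 1  0  0  3  0  1  1]
  T: [-1 -1 -1 -1 -1  0 -2]
Echelon form has 2 nonzero rows (pivots: v,γ)
7 vars − rank 2 = 5 Π groups

5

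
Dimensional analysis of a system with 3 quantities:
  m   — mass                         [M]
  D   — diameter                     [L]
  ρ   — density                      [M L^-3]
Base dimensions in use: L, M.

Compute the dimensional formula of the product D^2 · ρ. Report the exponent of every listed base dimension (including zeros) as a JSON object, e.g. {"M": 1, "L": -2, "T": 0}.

Dimensional matrix (L×M by m×D×ρ):
  L: [ 0  1 -3]
  M: [ 1  0  1]
  [L]: (2)·1+(1)·-3 = -1
  [M]: (2)·0+(1)·1 = 1
⇒ L^-1 M

{"L": -1, "M": 1}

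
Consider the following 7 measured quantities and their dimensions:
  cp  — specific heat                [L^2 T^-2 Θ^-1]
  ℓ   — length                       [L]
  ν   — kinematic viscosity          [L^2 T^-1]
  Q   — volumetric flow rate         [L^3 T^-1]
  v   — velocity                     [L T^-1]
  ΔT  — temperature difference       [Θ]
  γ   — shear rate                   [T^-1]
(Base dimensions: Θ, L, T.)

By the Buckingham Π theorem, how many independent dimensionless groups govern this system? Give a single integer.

4

Write exponents as rows Θ,L,T / cols cp,ℓ,ν,Q,v,ΔT,γ:
  Θ: [-1  0  0  0  0  1  0]
  L: [ 2  1  2  3  1  0  0]
  T: [-2  0 -1 -1 -1  0 -1]
Row reduction gives pivot columns cp,ℓ,ν; rank = 3
7 vars − rank 3 = 4 Π groups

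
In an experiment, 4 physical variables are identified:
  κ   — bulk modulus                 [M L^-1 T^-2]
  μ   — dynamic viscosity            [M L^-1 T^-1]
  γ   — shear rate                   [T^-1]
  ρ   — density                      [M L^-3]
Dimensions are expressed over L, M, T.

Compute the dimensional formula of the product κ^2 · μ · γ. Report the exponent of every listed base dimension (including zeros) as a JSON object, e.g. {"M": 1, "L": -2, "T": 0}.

{"L": -3, "M": 3, "T": -6}

Dimensional matrix (L×M×T by κ×μ×γ×ρ):
  L: [-1 -1  0 -3]
  M: [ 1  1  0  1]
  T: [-2 -1 -1  0]
  [L]: (2)·-1+(1)·-1+(1)·0 = -3
  [M]: (2)·1+(1)·1+(1)·0 = 3
  [T]: (2)·-2+(1)·-1+(1)·-1 = -6
⇒ L^-3 M^3 T^-6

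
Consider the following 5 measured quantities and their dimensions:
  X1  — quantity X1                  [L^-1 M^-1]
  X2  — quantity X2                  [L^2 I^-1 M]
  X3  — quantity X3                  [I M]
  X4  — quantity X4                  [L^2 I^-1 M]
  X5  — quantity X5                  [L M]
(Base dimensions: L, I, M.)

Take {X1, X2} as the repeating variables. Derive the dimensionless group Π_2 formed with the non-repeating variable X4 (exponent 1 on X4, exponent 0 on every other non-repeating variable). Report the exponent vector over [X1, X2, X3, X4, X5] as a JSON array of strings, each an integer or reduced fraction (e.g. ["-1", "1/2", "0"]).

["0", "-1", "0", "1", "0"]

Exponent matrix [L,I,M] × [X1,X2,X3,X4,X5]:
  L: [-1  2  0  2  1]
  I: [ 0 -1  1 -1  0]
  M: [-1  1  1  1  1]
Row reduction gives pivot columns X1,X2; rank = 2
Repeat: X1,X2; free: X3,X4,X5
RREF:
  r0: [   1    0   -2    0   -1]
  r1: [   0    1   -1    1    0]
  r2: [   0    0    0    0    0]
Fix exponent of X4 at 1, X3 at 0, X5 at 0; solve each RREF row for its pivot's exponent:
  r0: exp(X1) + (0)·1 = 0 ⇒ exp(X1) = 0
  r1: exp(X2) + (1)·1 = 0 ⇒ exp(X2) = -1
Π_2 = X2^-1 · X4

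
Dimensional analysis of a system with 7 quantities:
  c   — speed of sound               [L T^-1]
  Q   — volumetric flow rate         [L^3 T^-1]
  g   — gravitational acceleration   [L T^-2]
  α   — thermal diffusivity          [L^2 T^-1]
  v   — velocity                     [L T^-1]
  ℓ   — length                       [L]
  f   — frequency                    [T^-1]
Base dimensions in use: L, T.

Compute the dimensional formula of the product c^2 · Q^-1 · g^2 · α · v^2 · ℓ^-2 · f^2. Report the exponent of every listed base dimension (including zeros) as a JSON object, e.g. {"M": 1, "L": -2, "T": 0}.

{"L": 3, "T": -10}

Exponent matrix [L,T] × [c,Q,g,α,v,ℓ,f]:
  L: [ 1  3  1  2  1  1  0]
  T: [-1 -1 -2 -1 -1  0 -1]
  [L]: (2)·1+(-1)·3+(2)·1+(1)·2+(2)·1+(-2)·1+(2)·0 = 3
  [T]: (2)·-1+(-1)·-1+(2)·-2+(1)·-1+(2)·-1+(-2)·0+(2)·-1 = -10
⇒ L^3 T^-10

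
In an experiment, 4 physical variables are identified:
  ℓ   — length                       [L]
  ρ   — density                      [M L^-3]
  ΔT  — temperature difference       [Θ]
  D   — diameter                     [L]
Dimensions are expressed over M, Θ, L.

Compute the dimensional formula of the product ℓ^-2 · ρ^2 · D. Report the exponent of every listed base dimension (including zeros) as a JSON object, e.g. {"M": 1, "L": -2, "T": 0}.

Dimensional matrix (M×Θ×L by ℓ×ρ×ΔT×D):
  M: [ 0  1  0  0]
  Θ: [ 0  0  1  0]
  L: [ 1 -3  0  1]
  [M]: (-2)·0+(2)·1+(1)·0 = 2
  [Θ]: (-2)·0+(2)·0+(1)·0 = 0
  [L]: (-2)·1+(2)·-3+(1)·1 = -7
⇒ M^2 L^-7

{"M": 2, "Θ": 0, "L": -7}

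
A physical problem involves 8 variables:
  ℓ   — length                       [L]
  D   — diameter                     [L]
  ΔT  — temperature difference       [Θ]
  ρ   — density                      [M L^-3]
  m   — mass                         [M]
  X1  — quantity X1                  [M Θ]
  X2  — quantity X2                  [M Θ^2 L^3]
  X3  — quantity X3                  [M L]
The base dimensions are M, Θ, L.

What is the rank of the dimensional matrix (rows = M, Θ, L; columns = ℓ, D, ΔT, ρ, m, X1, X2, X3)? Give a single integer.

3

Write exponents as rows M,Θ,L / cols ℓ,D,ΔT,ρ,m,X1,X2,X3:
  M: [ 0  0  0  1  1  1  1  1]
  Θ: [ 0  0  1  0  0  1  2  0]
  L: [ 1  1  0 -3  0  0  3  1]
RREF → pivots at {ℓ,ΔT,ρ} ⇒ r = 3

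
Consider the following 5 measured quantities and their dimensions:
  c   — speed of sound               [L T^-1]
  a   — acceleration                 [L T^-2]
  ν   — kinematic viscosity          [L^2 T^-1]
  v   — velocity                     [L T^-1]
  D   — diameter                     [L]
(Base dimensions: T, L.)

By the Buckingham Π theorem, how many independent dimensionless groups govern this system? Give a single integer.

3

Write exponents as rows T,L / cols c,a,ν,v,D:
  T: [-1 -2 -1 -1  0]
  L: [ 1  1  2  1  1]
Row reduction gives pivot columns c,a; rank = 2
5 vars − rank 2 = 3 Π groups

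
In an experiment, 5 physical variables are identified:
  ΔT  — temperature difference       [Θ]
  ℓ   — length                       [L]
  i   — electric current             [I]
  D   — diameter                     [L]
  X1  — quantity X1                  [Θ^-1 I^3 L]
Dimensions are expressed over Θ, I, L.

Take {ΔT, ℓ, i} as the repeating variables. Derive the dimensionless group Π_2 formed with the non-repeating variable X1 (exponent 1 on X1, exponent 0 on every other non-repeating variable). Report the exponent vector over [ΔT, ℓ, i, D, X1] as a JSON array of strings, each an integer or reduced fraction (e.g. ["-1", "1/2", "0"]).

Dimensional matrix (Θ×I×L by ΔT×ℓ×i×D×X1):
  Θ: [ 1  0  0  0 -1]
  I: [ 0  0  1  0  3]
  L: [ 0  1  0  1  1]
RREF → pivots at {ΔT,ℓ,i} ⇒ r = 3
Pivot set = {ΔT,ℓ,i}, free = {D,X1}
RREF:
  r0: [   1    0    0    0   -1]
  r1: [   0    1    0    1    1]
  r2: [   0    0    1    0    3]
Fix exponent of X1 at 1, D at 0; solve each RREF row for its pivot's exponent:
  r0: exp(ΔT) + (-1)·1 = 0 ⇒ exp(ΔT) = 1
  r1: exp(ℓ) + (1)·1 = 0 ⇒ exp(ℓ) = -1
  r2: exp(i) + (3)·1 = 0 ⇒ exp(i) = -3
Π_2 = ΔT · ℓ^-1 · i^-3 · X1

["1", "-1", "-3", "0", "1"]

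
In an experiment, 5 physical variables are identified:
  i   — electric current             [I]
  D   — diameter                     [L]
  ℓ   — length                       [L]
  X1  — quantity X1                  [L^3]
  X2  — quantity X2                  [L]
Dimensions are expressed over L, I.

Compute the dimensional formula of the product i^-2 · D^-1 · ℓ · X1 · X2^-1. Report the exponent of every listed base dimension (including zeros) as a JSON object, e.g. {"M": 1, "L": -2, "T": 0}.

{"L": 2, "I": -2}

Write exponents as rows L,I / cols i,D,ℓ,X1,X2:
  L: [ 0  1  1  3  1]
  I: [ 1  0  0  0  0]
  [L]: (-2)·0+(-1)·1+(1)·1+(1)·3+(-1)·1 = 2
  [I]: (-2)·1+(-1)·0+(1)·0+(1)·0+(-1)·0 = -2
⇒ L^2 I^-2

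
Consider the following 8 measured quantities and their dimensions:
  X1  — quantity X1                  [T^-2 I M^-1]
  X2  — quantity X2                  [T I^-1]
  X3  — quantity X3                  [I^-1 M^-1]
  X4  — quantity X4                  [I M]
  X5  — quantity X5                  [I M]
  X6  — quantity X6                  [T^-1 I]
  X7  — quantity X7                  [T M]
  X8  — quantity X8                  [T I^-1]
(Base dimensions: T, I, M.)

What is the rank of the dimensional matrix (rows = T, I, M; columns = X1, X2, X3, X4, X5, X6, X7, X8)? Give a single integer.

2

Exponent matrix [T,I,M] × [X1,X2,X3,X4,X5,X6,X7,X8]:
  T: [-2  1  0  0  0 -1  1  1]
  I: [ 1 -1 -1  1  1  1  0 -1]
  M: [-1  0 -1  1  1  0  1  0]
RREF → pivots at {X1,X2} ⇒ r = 2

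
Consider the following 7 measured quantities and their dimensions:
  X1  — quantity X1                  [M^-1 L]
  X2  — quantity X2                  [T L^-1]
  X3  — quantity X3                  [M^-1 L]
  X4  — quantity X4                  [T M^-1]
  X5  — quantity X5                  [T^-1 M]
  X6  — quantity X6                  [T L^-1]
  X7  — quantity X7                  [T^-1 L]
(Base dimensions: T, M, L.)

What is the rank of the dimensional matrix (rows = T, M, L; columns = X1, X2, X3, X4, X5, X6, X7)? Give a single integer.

2

Write exponents as rows T,M,L / cols X1,X2,X3,X4,X5,X6,X7:
  T: [ 0  1  0  1 -1  1 -1]
  M: [-1  0 -1 -1  1  0  0]
  L: [ 1 -1  1  0  0 -1  1]
RREF → pivots at {X1,X2} ⇒ r = 2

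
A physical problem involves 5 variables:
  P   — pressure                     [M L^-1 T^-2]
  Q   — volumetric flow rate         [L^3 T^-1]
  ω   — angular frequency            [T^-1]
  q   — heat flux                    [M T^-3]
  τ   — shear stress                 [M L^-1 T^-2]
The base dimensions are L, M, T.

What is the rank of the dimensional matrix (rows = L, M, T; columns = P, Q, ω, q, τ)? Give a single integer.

Dimensional matrix (L×M×T by P×Q×ω×q×τ):
  L: [-1  3  0  0 -1]
  M: [ 1  0  0  1  1]
  T: [-2 -1 -1 -3 -2]
RREF → pivots at {P,Q,ω} ⇒ r = 3

3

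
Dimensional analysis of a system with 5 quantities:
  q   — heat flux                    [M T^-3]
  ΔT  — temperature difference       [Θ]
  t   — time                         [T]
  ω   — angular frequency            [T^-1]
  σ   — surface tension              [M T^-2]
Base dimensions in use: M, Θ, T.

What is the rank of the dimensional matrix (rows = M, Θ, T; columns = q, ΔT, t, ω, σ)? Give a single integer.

Exponent matrix [M,Θ,T] × [q,ΔT,t,ω,σ]:
  M: [ 1  0  0  0  1]
  Θ: [ 0  1  0  0  0]
  T: [-3  0  1 -1 -2]
RREF → pivots at {q,ΔT,t} ⇒ r = 3

3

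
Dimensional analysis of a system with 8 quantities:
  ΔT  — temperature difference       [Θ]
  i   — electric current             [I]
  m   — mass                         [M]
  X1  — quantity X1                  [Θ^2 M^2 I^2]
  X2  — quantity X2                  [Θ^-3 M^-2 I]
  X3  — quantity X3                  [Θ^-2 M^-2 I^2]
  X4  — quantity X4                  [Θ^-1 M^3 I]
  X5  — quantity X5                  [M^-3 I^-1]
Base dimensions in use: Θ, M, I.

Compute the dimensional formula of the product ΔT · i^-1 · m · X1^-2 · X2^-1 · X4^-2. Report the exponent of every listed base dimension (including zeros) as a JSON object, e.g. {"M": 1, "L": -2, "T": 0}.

{"Θ": 2, "M": -7, "I": -8}

Exponent matrix [Θ,M,I] × [ΔT,i,m,X1,X2,X3,X4,X5]:
  Θ: [ 1  0  0  2 -3 -2 -1  0]
  M: [ 0  0  1  2 -2 -2  3 -3]
  I: [ 0  1  0  2  1  2  1 -1]
  [Θ]: (1)·1+(-1)·0+(1)·0+(-2)·2+(-1)·-3+(-2)·-1 = 2
  [M]: (1)·0+(-1)·0+(1)·1+(-2)·2+(-1)·-2+(-2)·3 = -7
  [I]: (1)·0+(-1)·1+(1)·0+(-2)·2+(-1)·1+(-2)·1 = -8
⇒ Θ^2 M^-7 I^-8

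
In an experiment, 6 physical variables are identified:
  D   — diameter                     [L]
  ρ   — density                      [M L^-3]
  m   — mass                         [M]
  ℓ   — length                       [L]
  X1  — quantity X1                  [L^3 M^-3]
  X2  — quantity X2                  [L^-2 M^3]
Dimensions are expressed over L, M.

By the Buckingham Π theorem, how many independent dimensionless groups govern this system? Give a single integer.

Dimensional matrix (L×M by D×ρ×m×ℓ×X1×X2):
  L: [ 1 -3  0  1  3 -2]
  M: [ 0  1  1  0 -3  3]
Row reduction gives pivot columns D,ρ; rank = 2
n=6, r=2 ⇒ 4 dimensionless groups

4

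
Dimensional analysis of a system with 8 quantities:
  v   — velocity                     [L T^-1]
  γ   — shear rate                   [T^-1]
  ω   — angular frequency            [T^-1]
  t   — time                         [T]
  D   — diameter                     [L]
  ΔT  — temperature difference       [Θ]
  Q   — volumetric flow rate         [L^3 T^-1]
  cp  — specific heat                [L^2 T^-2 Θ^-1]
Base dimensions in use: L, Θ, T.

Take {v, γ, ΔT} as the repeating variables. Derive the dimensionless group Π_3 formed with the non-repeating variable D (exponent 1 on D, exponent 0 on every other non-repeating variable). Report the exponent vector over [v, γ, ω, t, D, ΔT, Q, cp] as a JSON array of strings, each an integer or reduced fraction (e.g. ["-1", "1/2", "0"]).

["-1", "1", "0", "0", "1", "0", "0", "0"]

Write exponents as rows L,Θ,T / cols v,γ,ω,t,D,ΔT,Q,cp:
  L: [ 1  0  0  0  1  0  3  2]
  Θ: [ 0  0  0  0  0  1  0 -1]
  T: [-1 -1 -1  1  0  0 -1 -2]
Row reduction gives pivot columns v,γ,ΔT; rank = 3
Repeat: v,γ,ΔT; free: ω,t,D,Q,cp
RREF:
  r0: [   1    0    0    0    1    0    3    2]
  r1: [   0    1    1   -1   -1    0   -2    0]
  r2: [   0    0    0    0    0    1    0   -1]
Fix exponent of D at 1, ω at 0, t at 0, Q at 0, cp at 0; solve each RREF row for its pivot's exponent:
  r0: exp(v) + (1)·1 = 0 ⇒ exp(v) = -1
  r1: exp(γ) + (-1)·1 = 0 ⇒ exp(γ) = 1
  r2: exp(ΔT) + (0)·1 = 0 ⇒ exp(ΔT) = 0
Π_3 = v^-1 · γ · D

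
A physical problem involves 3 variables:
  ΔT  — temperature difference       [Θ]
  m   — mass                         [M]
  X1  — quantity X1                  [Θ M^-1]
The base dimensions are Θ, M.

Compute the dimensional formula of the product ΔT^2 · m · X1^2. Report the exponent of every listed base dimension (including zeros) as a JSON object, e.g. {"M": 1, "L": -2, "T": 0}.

Write exponents as rows Θ,M / cols ΔT,m,X1:
  Θ: [ 1  0  1]
  M: [ 0  1 -1]
  [Θ]: (2)·1+(1)·0+(2)·1 = 4
  [M]: (2)·0+(1)·1+(2)·-1 = -1
⇒ Θ^4 M^-1

{"Θ": 4, "M": -1}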